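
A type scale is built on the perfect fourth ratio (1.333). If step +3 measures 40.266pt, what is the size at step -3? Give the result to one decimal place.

40.266 ÷ 1.333⁶ = 40.266 ÷ 5.61023 ≈ 7.177

7.2pt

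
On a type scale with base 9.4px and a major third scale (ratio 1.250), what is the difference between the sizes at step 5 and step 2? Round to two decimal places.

14.00px

Step 2: 9.4 × 1.250² = 14.6875px
Step 5: 9.4 × 1.250⁵ = 28.6865px
Difference: 28.6865 − 14.6875 = 13.9990px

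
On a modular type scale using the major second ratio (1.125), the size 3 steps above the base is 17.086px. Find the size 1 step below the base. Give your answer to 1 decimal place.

17.086 ÷ 1.125⁴ = 17.086 ÷ 1.60181 ≈ 10.667

10.7px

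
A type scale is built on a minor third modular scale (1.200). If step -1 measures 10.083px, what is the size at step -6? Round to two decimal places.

10.083 ÷ 1.200⁵ = 10.083 ÷ 2.48832 ≈ 4.052

4.05px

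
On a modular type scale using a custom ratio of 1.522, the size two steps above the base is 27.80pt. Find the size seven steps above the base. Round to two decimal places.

227.05pt

The gap is 7 − (2) = 5 steps, so the factor is 1.522^5.
27.80 × 1.522⁵ = 27.80 × 8.16720 ≈ 227.048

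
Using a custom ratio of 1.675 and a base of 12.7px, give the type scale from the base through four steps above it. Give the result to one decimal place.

12.7px, 21.3px, 35.6px, 59.7px, 100.0px

Step 0: 12.7px
Step 1: 12.7 × 1.675 = 21.3
Step 2: 12.7 × 1.675² = 35.6
Step 3: 12.7 × 1.675³ = 59.7
Step 4: 12.7 × 1.675⁴ = 100.0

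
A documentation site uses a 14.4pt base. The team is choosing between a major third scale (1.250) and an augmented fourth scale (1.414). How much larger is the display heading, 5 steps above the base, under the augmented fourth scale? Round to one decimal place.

37.5pt

Major third: 14.4 × 1.250⁵ = 43.945pt
Augmented fourth: 14.4 × 1.414⁵ = 81.397pt
Difference: 81.397 − 43.945 = 37.452pt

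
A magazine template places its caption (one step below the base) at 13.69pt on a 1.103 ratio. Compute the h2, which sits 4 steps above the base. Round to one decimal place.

The gap is 4 − (-1) = 5 steps, so the factor is 1.103^5.
13.69 × 1.103⁵ = 13.69 × 1.63259 ≈ 22.350

22.4pt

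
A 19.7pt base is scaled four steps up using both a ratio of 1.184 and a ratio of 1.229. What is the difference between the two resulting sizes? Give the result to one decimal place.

At 1.184: 19.7 × 1.184⁴ = 38.714pt
At 1.229: 19.7 × 1.229⁴ = 44.944pt
Difference: 44.944 − 38.714 = 6.230pt

6.2pt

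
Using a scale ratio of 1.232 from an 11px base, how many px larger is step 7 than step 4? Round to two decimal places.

22.05px

Step 4: 11.0 × 1.232⁴ = 25.3417px
Step 7: 11.0 × 1.232⁷ = 47.3879px
Difference: 47.3879 − 25.3417 = 22.0462px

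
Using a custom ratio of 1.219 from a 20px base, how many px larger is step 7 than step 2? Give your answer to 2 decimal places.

50.27px

Step 2: 20.0 × 1.219² = 29.7192px
Step 7: 20.0 × 1.219⁷ = 79.9937px
Difference: 79.9937 − 29.7192 = 50.2745px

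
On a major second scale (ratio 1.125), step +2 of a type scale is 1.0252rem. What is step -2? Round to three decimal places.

0.640rem

Moving from step +2 to step -2 is 4 steps down, so divide by r⁴.
1.0252 ÷ 1.125⁴ = 1.0252 ÷ 1.60181 ≈ 0.640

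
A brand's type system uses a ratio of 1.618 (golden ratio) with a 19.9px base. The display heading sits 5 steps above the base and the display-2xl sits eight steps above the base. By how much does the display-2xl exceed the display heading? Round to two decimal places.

714.05px

Step 5: 19.9 × 1.618⁵ = 220.6712px
Step 8: 19.9 × 1.618⁸ = 934.7193px
Difference: 934.7193 − 220.6712 = 714.0481px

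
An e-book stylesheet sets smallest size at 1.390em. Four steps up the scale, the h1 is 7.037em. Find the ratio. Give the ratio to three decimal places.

r⁴ = 7.037 / 1.390, so r = (7.037/1.390)^(1/4).
r = 5.0626^(1/4) ≈ 1.5000

1.500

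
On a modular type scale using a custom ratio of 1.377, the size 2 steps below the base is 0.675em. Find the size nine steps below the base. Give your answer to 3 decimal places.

Moving from step -2 to step -9 is 7 steps down, so divide by r⁷.
0.675 ÷ 1.377⁷ = 0.675 ÷ 9.38723 ≈ 0.072

0.072em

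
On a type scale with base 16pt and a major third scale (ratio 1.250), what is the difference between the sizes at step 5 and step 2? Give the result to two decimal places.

23.83pt

Step 2: 16.0 × 1.250² = 25.0000pt
Step 5: 16.0 × 1.250⁵ = 48.8281pt
Difference: 48.8281 − 25.0000 = 23.8281pt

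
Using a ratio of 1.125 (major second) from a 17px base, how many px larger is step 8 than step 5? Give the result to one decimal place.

Step 5: 17.0 × 1.125⁵ = 30.635px
Step 8: 17.0 × 1.125⁸ = 43.618px
Difference: 43.618 − 30.635 = 12.983px

13.0px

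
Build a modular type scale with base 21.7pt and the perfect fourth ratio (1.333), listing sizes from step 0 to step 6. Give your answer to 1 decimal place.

21.7pt, 28.9pt, 38.6pt, 51.4pt, 68.5pt, 91.3pt, 121.7pt

Step 0: 21.7pt
Step 1: 21.7 × 1.333 = 28.9
Step 2: 21.7 × 1.333² = 38.6
Step 3: 21.7 × 1.333³ = 51.4
Step 4: 21.7 × 1.333⁴ = 68.5
Step 5: 21.7 × 1.333⁵ = 91.3
Step 6: 21.7 × 1.333⁶ = 121.7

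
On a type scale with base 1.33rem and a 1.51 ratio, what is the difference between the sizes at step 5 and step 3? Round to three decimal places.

Step 3: 1.33 × 1.51³ = 4.57912rem
Step 5: 1.33 × 1.51⁵ = 10.44086rem
Difference: 10.44086 − 4.57912 = 5.86174rem

5.862rem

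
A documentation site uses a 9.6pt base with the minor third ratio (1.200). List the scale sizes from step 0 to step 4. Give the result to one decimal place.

9.6pt, 11.5pt, 13.8pt, 16.6pt, 19.9pt

Step 0: 9.6pt
Step 1: 9.6 × 1.200 = 11.5
Step 2: 9.6 × 1.200² = 13.8
Step 3: 9.6 × 1.200³ = 16.6
Step 4: 9.6 × 1.200⁴ = 19.9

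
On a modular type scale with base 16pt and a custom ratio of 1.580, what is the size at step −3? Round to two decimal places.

4.06pt

16.0 ÷ 1.580³ = 16.0 ÷ 3.94431 ≈ 4.06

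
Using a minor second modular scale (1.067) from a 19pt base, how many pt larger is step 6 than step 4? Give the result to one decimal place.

Step 4: 19.0 × 1.067⁴ = 24.627pt
Step 6: 19.0 × 1.067⁶ = 28.038pt
Difference: 28.038 − 24.627 = 3.411pt

3.4pt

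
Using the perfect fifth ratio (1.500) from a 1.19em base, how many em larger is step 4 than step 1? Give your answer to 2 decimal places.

Step 1: 1.19 × 1.500 = 1.7850em
Step 4: 1.19 × 1.500⁴ = 6.0244em
Difference: 6.0244 − 1.7850 = 4.2394em

4.24em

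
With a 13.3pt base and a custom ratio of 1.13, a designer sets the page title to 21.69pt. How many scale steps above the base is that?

1.13ⁿ = 21.69 / 13.3 = 1.6308
n = ln(1.6308) / ln(1.13) = 0.4891 / 0.1222 ≈ 4.00

4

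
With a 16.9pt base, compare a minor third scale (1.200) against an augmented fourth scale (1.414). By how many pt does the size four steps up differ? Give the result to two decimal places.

Minor third: 16.9 × 1.200⁴ = 35.0438pt
Augmented fourth: 16.9 × 1.414⁴ = 67.5592pt
Difference: 67.5592 − 35.0438 = 32.5154pt

32.52pt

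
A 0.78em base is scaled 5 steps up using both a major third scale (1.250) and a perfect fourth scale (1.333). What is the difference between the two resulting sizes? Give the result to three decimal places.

Major third: 0.78 × 1.250⁵ = 2.38037em
Perfect fourth: 0.78 × 1.333⁵ = 3.28281em
Difference: 3.28281 − 2.38037 = 0.90244em

0.902em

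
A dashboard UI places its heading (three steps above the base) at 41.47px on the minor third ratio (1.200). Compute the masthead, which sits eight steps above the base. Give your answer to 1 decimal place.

103.2px

41.47 × 1.200⁵ = 41.47 × 2.48832 ≈ 103.191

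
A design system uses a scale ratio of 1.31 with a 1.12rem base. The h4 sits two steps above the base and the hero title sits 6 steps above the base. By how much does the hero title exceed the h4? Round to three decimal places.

3.738rem

Step 2: 1.12 × 1.31² = 1.92203rem
Step 6: 1.12 × 1.31⁶ = 5.66038rem
Difference: 5.66038 − 1.92203 = 3.73835rem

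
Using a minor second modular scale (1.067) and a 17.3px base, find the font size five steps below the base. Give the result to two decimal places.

12.51px

17.3 ÷ 1.067⁵ = 17.3 ÷ 1.38300 ≈ 12.51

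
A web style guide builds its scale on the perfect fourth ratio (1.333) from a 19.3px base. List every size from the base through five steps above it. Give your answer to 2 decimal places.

Step 0: 19.3px
Step 1: 19.3 × 1.333 = 25.73
Step 2: 19.3 × 1.333² = 34.29
Step 3: 19.3 × 1.333³ = 45.71
Step 4: 19.3 × 1.333⁴ = 60.94
Step 5: 19.3 × 1.333⁵ = 81.23

19.30px, 25.73px, 34.29px, 45.71px, 60.94px, 81.23px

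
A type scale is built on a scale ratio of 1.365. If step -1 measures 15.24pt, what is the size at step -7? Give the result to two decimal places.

15.24 ÷ 1.365⁶ = 15.24 ÷ 6.46839 ≈ 2.356

2.36pt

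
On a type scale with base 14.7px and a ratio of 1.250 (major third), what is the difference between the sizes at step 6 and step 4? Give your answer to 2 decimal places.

20.19px

Step 4: 14.7 × 1.250⁴ = 35.8887px
Step 6: 14.7 × 1.250⁶ = 56.0760px
Difference: 56.0760 − 35.8887 = 20.1873px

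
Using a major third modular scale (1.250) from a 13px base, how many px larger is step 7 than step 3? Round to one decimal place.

Step 3: 13.0 × 1.250³ = 25.391px
Step 7: 13.0 × 1.250⁷ = 61.989px
Difference: 61.989 − 25.391 = 36.598px

36.6px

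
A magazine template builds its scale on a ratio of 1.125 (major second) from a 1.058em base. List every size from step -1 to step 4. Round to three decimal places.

Step -1: 1.058 ÷ 1.125 = 0.940
Step 0: 1.058em
Step 1: 1.058 × 1.125 = 1.190
Step 2: 1.058 × 1.125² = 1.339
Step 3: 1.058 × 1.125³ = 1.506
Step 4: 1.058 × 1.125⁴ = 1.695

0.940em, 1.058em, 1.190em, 1.339em, 1.506em, 1.695em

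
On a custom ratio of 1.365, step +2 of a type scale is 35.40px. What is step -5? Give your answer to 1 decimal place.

4.0px

Moving from step +2 to step -5 is 7 steps down, so divide by r⁷.
35.40 ÷ 1.365⁷ = 35.40 ÷ 8.82935 ≈ 4.009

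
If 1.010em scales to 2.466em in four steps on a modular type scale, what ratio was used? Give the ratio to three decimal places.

1.250

r⁴ = 2.466 / 1.010, so r = (2.466/1.010)^(1/4).
r = 2.4416^(1/4) ≈ 1.2500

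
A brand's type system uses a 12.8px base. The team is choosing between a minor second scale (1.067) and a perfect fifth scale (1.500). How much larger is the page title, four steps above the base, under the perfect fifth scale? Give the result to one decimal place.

48.2px

Minor second: 12.8 × 1.067⁴ = 16.591px
Perfect fifth: 12.8 × 1.500⁴ = 64.800px
Difference: 64.800 − 16.591 = 48.209px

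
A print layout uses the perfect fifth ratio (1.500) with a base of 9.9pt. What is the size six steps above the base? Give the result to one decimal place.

112.8pt

9.9 × 1.500⁶ = 9.9 × 11.39062 ≈ 112.77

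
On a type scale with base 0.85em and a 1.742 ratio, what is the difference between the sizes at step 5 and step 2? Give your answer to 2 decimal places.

11.06em

Step 2: 0.85 × 1.742² = 2.5794em
Step 5: 0.85 × 1.742⁵ = 13.6351em
Difference: 13.6351 − 2.5794 = 11.0557em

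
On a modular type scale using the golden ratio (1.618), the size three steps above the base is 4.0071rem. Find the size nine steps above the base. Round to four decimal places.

4.0071 × 1.618⁶ = 4.0071 × 17.94201 ≈ 71.8954

71.8954rem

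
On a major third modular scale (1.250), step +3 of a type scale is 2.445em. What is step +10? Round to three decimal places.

11.659em

2.445 × 1.250⁷ = 2.445 × 4.76837 ≈ 11.659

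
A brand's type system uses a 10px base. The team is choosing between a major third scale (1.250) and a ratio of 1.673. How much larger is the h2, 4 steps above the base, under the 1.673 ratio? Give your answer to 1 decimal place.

Major third: 10.0 × 1.250⁴ = 24.414px
At 1.673: 10.0 × 1.673⁴ = 78.340px
Difference: 78.340 − 24.414 = 53.926px

53.9px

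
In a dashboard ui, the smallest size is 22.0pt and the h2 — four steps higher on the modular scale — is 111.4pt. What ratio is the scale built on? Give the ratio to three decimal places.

1.500

The ratio satisfies 22.0 × r⁴ = 111.4, so r = (111.4 / 22.0)^(1/4).
r = 5.0636^(1/4) ≈ 1.5001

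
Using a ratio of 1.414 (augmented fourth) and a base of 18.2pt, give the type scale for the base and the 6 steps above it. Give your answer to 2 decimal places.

18.20pt, 25.73pt, 36.39pt, 51.45pt, 72.76pt, 102.88pt, 145.47pt

Step 0: 18.2pt
Step 1: 18.2 × 1.414 = 25.73
Step 2: 18.2 × 1.414² = 36.39
Step 3: 18.2 × 1.414³ = 51.45
Step 4: 18.2 × 1.414⁴ = 72.76
Step 5: 18.2 × 1.414⁵ = 102.88
Step 6: 18.2 × 1.414⁶ = 145.47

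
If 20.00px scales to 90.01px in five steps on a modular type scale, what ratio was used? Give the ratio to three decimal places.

1.351

The ratio satisfies 20.00 × r⁵ = 90.01, so r = (90.01 / 20.00)^(1/5).
r = 4.5005^(1/5) ≈ 1.3510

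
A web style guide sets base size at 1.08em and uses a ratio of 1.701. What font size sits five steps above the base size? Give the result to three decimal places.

15.380em

1.08 × 1.701⁵ = 1.08 × 14.24038 ≈ 15.380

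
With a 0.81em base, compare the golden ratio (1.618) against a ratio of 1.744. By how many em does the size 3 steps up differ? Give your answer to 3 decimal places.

0.866em

Golden ratio: 0.81 × 1.618³ = 3.43100em
At 1.744: 0.81 × 1.744³ = 4.29660em
Difference: 4.29660 − 3.43100 = 0.86560em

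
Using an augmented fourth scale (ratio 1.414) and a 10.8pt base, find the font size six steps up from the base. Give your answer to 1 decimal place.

Each step on a modular scale multiplies by the ratio, so the size n steps from the base is base × ratioⁿ.
10.8 × 1.414⁶ = 10.8 × 7.99275 ≈ 86.32

86.3pt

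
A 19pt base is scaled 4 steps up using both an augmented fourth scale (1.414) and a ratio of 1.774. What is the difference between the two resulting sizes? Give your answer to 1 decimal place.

112.2pt

Augmented fourth: 19.0 × 1.414⁴ = 75.954pt
At 1.774: 19.0 × 1.774⁴ = 188.178pt
Difference: 188.178 − 75.954 = 112.224pt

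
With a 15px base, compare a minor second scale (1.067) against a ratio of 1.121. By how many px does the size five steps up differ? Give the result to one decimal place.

Minor second: 15.0 × 1.067⁵ = 20.745px
At 1.121: 15.0 × 1.121⁵ = 26.553px
Difference: 26.553 − 20.745 = 5.808px

5.8px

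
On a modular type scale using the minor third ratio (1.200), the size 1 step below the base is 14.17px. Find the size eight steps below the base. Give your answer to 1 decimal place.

4.0px

14.17 ÷ 1.200⁷ = 14.17 ÷ 3.58318 ≈ 3.955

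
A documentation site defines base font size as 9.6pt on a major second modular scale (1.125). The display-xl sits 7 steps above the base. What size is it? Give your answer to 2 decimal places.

Each step on a modular scale multiplies by the ratio, so the size n steps from the base is base × ratioⁿ.
9.6 × 1.125⁷ = 9.6 × 2.28070 ≈ 21.89

21.89pt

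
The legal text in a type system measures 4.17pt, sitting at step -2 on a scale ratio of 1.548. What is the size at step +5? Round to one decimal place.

4.17 × 1.548⁷ = 4.17 × 21.30084 ≈ 88.824

88.8pt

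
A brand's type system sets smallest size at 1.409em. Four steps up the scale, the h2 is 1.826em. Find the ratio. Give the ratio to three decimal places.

The ratio satisfies 1.409 × r⁴ = 1.826, so r = (1.826 / 1.409)^(1/4).
r = 1.2960^(1/4) ≈ 1.0670

1.067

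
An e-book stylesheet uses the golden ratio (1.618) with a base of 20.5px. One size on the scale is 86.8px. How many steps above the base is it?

1.618ⁿ = 86.8 / 20.5 = 4.2341
n = ln(4.2341) / ln(1.618) = 1.4432 / 0.4812 ≈ 3.00

3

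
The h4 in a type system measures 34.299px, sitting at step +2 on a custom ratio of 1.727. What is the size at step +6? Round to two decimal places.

34.299 × 1.727⁴ = 34.299 × 8.89548 ≈ 305.106

305.11px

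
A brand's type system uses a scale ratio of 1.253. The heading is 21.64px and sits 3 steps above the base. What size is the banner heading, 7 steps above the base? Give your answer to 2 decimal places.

53.34px

21.64 × 1.253⁴ = 21.64 × 2.46493 ≈ 53.341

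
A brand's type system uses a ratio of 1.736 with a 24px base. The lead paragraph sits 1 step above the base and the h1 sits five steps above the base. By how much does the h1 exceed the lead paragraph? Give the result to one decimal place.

336.7px

Step 1: 24.0 × 1.736 = 41.664px
Step 5: 24.0 × 1.736⁵ = 378.408px
Difference: 378.408 − 41.664 = 336.744px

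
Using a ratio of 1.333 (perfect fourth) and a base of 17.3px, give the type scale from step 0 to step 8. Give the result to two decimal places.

Step 0: 17.3px
Step 1: 17.3 × 1.333 = 23.06
Step 2: 17.3 × 1.333² = 30.74
Step 3: 17.3 × 1.333³ = 40.98
Step 4: 17.3 × 1.333⁴ = 54.62
Step 5: 17.3 × 1.333⁵ = 72.81
Step 6: 17.3 × 1.333⁶ = 97.06
Step 7: 17.3 × 1.333⁷ = 129.38
Step 8: 17.3 × 1.333⁸ = 172.46

17.30px, 23.06px, 30.74px, 40.98px, 54.62px, 72.81px, 97.06px, 129.38px, 172.46px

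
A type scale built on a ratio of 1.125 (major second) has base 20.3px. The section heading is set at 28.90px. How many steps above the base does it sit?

1.125ⁿ = 28.90 / 20.3 = 1.4236
n = ln(1.4236) / ln(1.125) = 0.3532 / 0.1178 ≈ 3.00

3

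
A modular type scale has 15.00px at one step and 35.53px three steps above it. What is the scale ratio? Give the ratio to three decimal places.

1.333

The ratio satisfies 15.00 × r³ = 35.53, so r = (35.53 / 15.00)^(1/3).
r = 2.3687^(1/3) ≈ 1.3330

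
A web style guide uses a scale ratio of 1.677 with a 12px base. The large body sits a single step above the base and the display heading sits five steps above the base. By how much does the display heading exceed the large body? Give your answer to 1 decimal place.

139.0px

Step 1: 12.0 × 1.677 = 20.124px
Step 5: 12.0 × 1.677⁵ = 159.165px
Difference: 159.165 − 20.124 = 139.041px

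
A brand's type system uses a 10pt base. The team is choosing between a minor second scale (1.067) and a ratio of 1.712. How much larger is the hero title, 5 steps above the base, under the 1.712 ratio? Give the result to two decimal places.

Minor second: 10.0 × 1.067⁵ = 13.8300pt
At 1.712: 10.0 × 1.712⁵ = 147.0682pt
Difference: 147.0682 − 13.8300 = 133.2382pt

133.24pt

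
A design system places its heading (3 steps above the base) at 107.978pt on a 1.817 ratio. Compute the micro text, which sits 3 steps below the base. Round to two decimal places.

3.00pt

The gap is -3 − (3) = -6 steps, so the factor is 1.817^-6.
107.978 ÷ 1.817⁶ = 107.978 ÷ 35.98567 ≈ 3.001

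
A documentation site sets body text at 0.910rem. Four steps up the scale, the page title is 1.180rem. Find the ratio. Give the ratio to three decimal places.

The ratio satisfies 0.910 × r⁴ = 1.180, so r = (1.180 / 0.910)^(1/4).
r = 1.2967^(1/4) ≈ 1.0671

1.067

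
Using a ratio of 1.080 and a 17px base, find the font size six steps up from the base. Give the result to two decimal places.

26.98px

Every step multiplies by the scale ratio.
17.0 × 1.080⁶ = 17.0 × 1.58687 ≈ 26.98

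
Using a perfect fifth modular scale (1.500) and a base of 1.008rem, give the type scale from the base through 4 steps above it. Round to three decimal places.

Step 0: 1.008rem
Step 1: 1.008 × 1.500 = 1.512
Step 2: 1.008 × 1.500² = 2.268
Step 3: 1.008 × 1.500³ = 3.402
Step 4: 1.008 × 1.500⁴ = 5.103

1.008rem, 1.512rem, 2.268rem, 3.402rem, 5.103rem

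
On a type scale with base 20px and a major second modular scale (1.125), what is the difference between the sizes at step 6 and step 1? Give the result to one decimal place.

Step 1: 20.0 × 1.125 = 22.500px
Step 6: 20.0 × 1.125⁶ = 40.546px
Difference: 40.546 − 22.500 = 18.046px

18.0px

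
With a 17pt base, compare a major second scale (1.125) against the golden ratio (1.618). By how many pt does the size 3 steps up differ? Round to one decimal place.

47.8pt

Major second: 17.0 × 1.125³ = 24.205pt
Golden ratio: 17.0 × 1.618³ = 72.009pt
Difference: 72.009 − 24.205 = 47.804pt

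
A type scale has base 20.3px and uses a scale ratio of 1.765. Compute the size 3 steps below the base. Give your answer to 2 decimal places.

3.69px

Each step on a modular scale multiplies by the ratio, so the size n steps from the base is base × ratioⁿ.
20.3 ÷ 1.765³ = 20.3 ÷ 5.49837 ≈ 3.69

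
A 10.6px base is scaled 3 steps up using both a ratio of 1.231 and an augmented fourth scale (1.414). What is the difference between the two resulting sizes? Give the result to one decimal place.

10.2px

At 1.231: 10.6 × 1.231³ = 19.773px
Augmented fourth: 10.6 × 1.414³ = 29.968px
Difference: 29.968 − 19.773 = 10.195px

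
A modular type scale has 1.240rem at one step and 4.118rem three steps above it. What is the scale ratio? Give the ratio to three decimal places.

1.492

r³ = 4.118 / 1.240, so r = (4.118/1.240)^(1/3).
r = 3.3210^(1/3) ≈ 1.4920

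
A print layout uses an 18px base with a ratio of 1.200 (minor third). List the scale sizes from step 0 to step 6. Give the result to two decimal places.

Step 0: 18px
Step 1: 18.0 × 1.200 = 21.60
Step 2: 18.0 × 1.200² = 25.92
Step 3: 18.0 × 1.200³ = 31.10
Step 4: 18.0 × 1.200⁴ = 37.32
Step 5: 18.0 × 1.200⁵ = 44.79
Step 6: 18.0 × 1.200⁶ = 53.75

18.00px, 21.60px, 25.92px, 31.10px, 37.32px, 44.79px, 53.75px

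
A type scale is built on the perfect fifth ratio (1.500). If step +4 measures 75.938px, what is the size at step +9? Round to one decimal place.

75.938 × 1.500⁵ = 75.938 × 7.59375 ≈ 576.654

576.7px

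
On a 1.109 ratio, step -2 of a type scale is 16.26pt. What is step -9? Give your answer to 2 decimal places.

16.26 ÷ 1.109⁷ = 16.26 ÷ 2.06310 ≈ 7.881

7.88pt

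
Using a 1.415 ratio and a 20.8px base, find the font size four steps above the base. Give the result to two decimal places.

Every step multiplies by the scale ratio.
20.8 × 1.415⁴ = 20.8 × 4.00890 ≈ 83.39

83.39px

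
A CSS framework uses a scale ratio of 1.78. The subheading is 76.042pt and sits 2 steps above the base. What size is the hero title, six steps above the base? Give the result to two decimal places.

763.37pt

Moving from step +2 to step +6 is 4 steps up, so multiply by r⁴.
76.042 × 1.78⁴ = 76.042 × 10.03876 ≈ 763.367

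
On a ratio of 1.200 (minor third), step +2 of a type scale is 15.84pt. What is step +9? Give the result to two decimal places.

56.76pt

15.84 × 1.200⁷ = 15.84 × 3.58318 ≈ 56.758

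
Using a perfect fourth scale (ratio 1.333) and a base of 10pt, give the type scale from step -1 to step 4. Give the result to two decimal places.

7.50pt, 10.00pt, 13.33pt, 17.77pt, 23.69pt, 31.57pt

Step -1: 10.0 ÷ 1.333 = 7.50
Step 0: 10pt
Step 1: 10.0 × 1.333 = 13.33
Step 2: 10.0 × 1.333² = 17.77
Step 3: 10.0 × 1.333³ = 23.69
Step 4: 10.0 × 1.333⁴ = 31.57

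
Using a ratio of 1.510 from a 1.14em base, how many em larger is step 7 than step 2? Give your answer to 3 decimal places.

Step 2: 1.14 × 1.510² = 2.59931em
Step 7: 1.14 × 1.510⁷ = 20.40532em
Difference: 20.40532 − 2.59931 = 17.80601em

17.806em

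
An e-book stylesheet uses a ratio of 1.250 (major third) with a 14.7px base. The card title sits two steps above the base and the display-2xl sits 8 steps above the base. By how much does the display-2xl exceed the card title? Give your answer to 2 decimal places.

Step 2: 14.7 × 1.250² = 22.9688px
Step 8: 14.7 × 1.250⁸ = 87.6188px
Difference: 87.6188 − 22.9688 = 64.6500px

64.65px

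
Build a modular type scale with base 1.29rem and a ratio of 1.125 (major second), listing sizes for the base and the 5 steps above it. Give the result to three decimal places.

1.290rem, 1.451rem, 1.633rem, 1.837rem, 2.066rem, 2.325rem

Step 0: 1.29rem
Step 1: 1.29 × 1.125 = 1.451
Step 2: 1.29 × 1.125² = 1.633
Step 3: 1.29 × 1.125³ = 1.837
Step 4: 1.29 × 1.125⁴ = 2.066
Step 5: 1.29 × 1.125⁵ = 2.325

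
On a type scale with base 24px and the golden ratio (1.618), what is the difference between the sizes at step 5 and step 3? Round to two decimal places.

Step 3: 24.0 × 1.618³ = 101.6592px
Step 5: 24.0 × 1.618⁵ = 266.1361px
Difference: 266.1361 − 101.6592 = 164.4769px

164.48px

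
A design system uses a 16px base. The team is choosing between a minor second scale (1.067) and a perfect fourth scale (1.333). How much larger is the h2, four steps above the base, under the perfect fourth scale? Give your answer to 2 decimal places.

29.78px

Minor second: 16.0 × 1.067⁴ = 20.7385px
Perfect fourth: 16.0 × 1.333⁴ = 50.5174px
Difference: 50.5174 − 20.7385 = 29.7789px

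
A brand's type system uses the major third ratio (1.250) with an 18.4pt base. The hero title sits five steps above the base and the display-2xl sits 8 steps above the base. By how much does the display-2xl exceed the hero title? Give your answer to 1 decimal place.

Step 5: 18.4 × 1.250⁵ = 56.152pt
Step 8: 18.4 × 1.250⁸ = 109.673pt
Difference: 109.673 − 56.152 = 53.521pt

53.5pt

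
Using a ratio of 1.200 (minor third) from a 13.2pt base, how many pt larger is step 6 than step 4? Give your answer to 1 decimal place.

Step 4: 13.2 × 1.200⁴ = 27.372pt
Step 6: 13.2 × 1.200⁶ = 39.415pt
Difference: 39.415 − 27.372 = 12.043pt

12.0pt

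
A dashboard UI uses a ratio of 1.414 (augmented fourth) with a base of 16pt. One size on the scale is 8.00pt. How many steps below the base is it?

1.414ⁿ = 16 / 8.00 = 2.0000
n = ln(2.0000) / ln(1.414) = 0.6931 / 0.3464 ≈ 2.00

2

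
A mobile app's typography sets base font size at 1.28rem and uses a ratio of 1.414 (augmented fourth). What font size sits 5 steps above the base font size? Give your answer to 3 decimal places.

7.235rem

A modular type scale is a geometric sequence: sizeₙ = base × rⁿ.
1.28 × 1.414⁵ = 1.28 × 5.65258 ≈ 7.235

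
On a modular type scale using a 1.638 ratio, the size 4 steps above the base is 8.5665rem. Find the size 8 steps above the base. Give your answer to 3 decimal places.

61.668rem

8.5665 × 1.638⁴ = 8.5665 × 7.19873 ≈ 61.668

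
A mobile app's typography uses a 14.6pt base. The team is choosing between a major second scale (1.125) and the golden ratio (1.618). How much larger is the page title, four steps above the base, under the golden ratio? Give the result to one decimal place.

76.7pt

Major second: 14.6 × 1.125⁴ = 23.386pt
Golden ratio: 14.6 × 1.618⁴ = 100.061pt
Difference: 100.061 − 23.386 = 76.675pt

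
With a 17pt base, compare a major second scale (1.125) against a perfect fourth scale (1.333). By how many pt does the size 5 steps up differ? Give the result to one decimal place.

40.9pt

Major second: 17.0 × 1.125⁵ = 30.635pt
Perfect fourth: 17.0 × 1.333⁵ = 71.548pt
Difference: 71.548 − 30.635 = 40.913pt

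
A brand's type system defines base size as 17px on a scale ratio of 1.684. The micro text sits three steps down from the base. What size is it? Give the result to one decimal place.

17.0 ÷ 1.684³ = 17.0 ÷ 4.77558 ≈ 3.56

3.6px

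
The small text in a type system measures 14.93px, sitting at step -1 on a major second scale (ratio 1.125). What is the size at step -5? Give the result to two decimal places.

9.32px

14.93 ÷ 1.125⁴ = 14.93 ÷ 1.60181 ≈ 9.321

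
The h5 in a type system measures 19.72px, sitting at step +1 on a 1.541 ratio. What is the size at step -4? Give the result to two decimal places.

2.27px

19.72 ÷ 1.541⁵ = 19.72 ÷ 8.68987 ≈ 2.269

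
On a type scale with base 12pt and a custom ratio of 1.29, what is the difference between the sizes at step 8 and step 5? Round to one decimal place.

Step 5: 12.0 × 1.29⁵ = 42.868pt
Step 8: 12.0 × 1.29⁸ = 92.024pt
Difference: 92.024 − 42.868 = 49.156pt

49.2pt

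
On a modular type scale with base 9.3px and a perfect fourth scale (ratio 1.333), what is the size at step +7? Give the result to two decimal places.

9.3 × 1.333⁷ = 9.3 × 7.47844 ≈ 69.55

69.55px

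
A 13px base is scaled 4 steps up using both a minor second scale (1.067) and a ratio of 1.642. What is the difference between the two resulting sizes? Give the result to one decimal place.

77.7px

Minor second: 13.0 × 1.067⁴ = 16.850px
At 1.642: 13.0 × 1.642⁴ = 94.501px
Difference: 94.501 − 16.850 = 77.651px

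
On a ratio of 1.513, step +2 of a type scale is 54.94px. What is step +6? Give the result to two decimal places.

Moving from step +2 to step +6 is 4 steps up, so multiply by r⁴.
54.94 × 1.513⁴ = 54.94 × 5.24029 ≈ 287.902

287.90px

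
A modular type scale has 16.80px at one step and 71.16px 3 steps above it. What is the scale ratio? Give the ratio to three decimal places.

1.618

r³ = 71.16 / 16.80, so r = (71.16/16.80)^(1/3).
r = 4.2357^(1/3) ≈ 1.6180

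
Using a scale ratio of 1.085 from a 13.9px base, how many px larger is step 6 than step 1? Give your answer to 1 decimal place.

7.6px

Step 1: 13.9 × 1.085 = 15.082px
Step 6: 13.9 × 1.085⁶ = 22.677px
Difference: 22.677 − 15.082 = 7.595px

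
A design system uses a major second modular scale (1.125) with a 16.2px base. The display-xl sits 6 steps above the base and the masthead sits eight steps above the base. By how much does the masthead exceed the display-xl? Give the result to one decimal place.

Step 6: 16.2 × 1.125⁶ = 32.842px
Step 8: 16.2 × 1.125⁸ = 41.566px
Difference: 41.566 − 32.842 = 8.724px

8.7px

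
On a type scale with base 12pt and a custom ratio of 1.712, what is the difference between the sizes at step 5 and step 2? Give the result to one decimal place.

141.3pt

Step 2: 12.0 × 1.712² = 35.171pt
Step 5: 12.0 × 1.712⁵ = 176.482pt
Difference: 176.482 − 35.171 = 141.311pt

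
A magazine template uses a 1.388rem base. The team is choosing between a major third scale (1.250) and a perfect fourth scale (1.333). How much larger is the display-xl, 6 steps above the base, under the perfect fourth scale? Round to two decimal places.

2.49rem

Major third: 1.388 × 1.250⁶ = 5.2948rem
Perfect fourth: 1.388 × 1.333⁶ = 7.7870rem
Difference: 7.7870 − 5.2948 = 2.4922rem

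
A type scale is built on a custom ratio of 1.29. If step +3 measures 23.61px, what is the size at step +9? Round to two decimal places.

Moving from step +3 to step +9 is 6 steps up, so multiply by r⁶.
23.61 × 1.29⁶ = 23.61 × 4.60827 ≈ 108.801

108.80px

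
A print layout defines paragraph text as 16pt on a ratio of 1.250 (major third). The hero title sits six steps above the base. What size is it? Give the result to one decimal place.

16.0 × 1.250⁶ = 16.0 × 3.81470 ≈ 61.04

61.0pt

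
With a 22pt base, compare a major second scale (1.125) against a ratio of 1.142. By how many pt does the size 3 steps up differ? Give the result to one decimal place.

Major second: 22.0 × 1.125³ = 31.324pt
At 1.142: 22.0 × 1.142³ = 32.766pt
Difference: 32.766 − 31.324 = 1.442pt

1.4pt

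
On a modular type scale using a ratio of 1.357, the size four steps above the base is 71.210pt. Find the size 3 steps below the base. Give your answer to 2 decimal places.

71.210 ÷ 1.357⁷ = 71.210 ÷ 8.47342 ≈ 8.404

8.40pt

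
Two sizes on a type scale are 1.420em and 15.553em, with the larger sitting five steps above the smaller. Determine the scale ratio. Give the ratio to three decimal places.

r⁵ = 15.553 / 1.420, so r = (15.553/1.420)^(1/5).
r = 10.9528^(1/5) ≈ 1.6140

1.614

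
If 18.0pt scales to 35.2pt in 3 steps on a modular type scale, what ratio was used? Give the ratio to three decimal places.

r³ = 35.2 / 18.0, so r = (35.2/18.0)^(1/3).
r = 1.9556^(1/3) ≈ 1.2505

1.251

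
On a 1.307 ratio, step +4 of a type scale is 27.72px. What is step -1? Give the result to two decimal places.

27.72 ÷ 1.307⁵ = 27.72 ÷ 3.81398 ≈ 7.268

7.27px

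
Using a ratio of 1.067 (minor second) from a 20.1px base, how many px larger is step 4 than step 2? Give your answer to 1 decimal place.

3.2px

Step 2: 20.1 × 1.067² = 22.884px
Step 4: 20.1 × 1.067⁴ = 26.053px
Difference: 26.053 − 22.884 = 3.169px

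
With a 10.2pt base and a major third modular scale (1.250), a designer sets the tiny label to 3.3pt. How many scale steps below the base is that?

1.250ⁿ = 10.2 / 3.3 = 3.0909
n = ln(3.0909) / ln(1.250) = 1.1285 / 0.2231 ≈ 5.06

5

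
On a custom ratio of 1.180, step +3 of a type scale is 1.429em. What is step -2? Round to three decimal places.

0.625em

1.429 ÷ 1.180⁵ = 1.429 ÷ 2.28776 ≈ 0.625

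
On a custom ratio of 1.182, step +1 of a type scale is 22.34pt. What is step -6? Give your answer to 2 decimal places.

Moving from step +1 to step -6 is 7 steps down, so divide by r⁷.
22.34 ÷ 1.182⁷ = 22.34 ÷ 3.22346 ≈ 6.930

6.93pt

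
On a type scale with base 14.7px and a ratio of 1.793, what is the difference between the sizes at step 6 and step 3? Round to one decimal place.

403.7px

Step 3: 14.7 × 1.793³ = 84.734px
Step 6: 14.7 × 1.793⁶ = 488.426px
Difference: 488.426 − 84.734 = 403.692px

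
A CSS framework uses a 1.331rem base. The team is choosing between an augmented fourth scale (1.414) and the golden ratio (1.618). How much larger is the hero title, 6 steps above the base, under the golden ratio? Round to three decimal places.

13.242rem

Augmented fourth: 1.331 × 1.414⁶ = 10.63836rem
Golden ratio: 1.331 × 1.618⁶ = 23.88082rem
Difference: 23.88082 − 10.63836 = 13.24246rem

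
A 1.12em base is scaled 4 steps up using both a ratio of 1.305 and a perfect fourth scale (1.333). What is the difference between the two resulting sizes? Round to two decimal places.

0.29em

At 1.305: 1.12 × 1.305⁴ = 3.2483em
Perfect fourth: 1.12 × 1.333⁴ = 3.5362em
Difference: 3.5362 − 3.2483 = 0.2879em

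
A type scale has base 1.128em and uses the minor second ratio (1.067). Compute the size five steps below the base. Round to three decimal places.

0.816em

Each step on a modular scale multiplies by the ratio, so the size n steps from the base is base × ratioⁿ.
1.128 ÷ 1.067⁵ = 1.128 ÷ 1.38300 ≈ 0.816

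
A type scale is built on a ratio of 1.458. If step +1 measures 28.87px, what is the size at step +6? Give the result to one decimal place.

Moving from step +1 to step +6 is 5 steps up, so multiply by r⁵.
28.87 × 1.458⁵ = 28.87 × 6.58852 ≈ 190.210

190.2px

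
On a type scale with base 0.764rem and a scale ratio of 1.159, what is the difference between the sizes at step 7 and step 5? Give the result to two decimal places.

0.55rem

Step 5: 0.764 × 1.159⁵ = 1.5978rem
Step 7: 0.764 × 1.159⁷ = 2.1462rem
Difference: 2.1462 − 1.5978 = 0.5484rem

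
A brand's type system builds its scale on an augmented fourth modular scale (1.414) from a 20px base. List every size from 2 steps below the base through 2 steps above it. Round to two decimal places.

Step -2: 20.0 ÷ 1.414² = 10.00
Step -1: 20.0 ÷ 1.414 = 14.14
Step 0: 20px
Step 1: 20.0 × 1.414 = 28.28
Step 2: 20.0 × 1.414² = 39.99

10.00px, 14.14px, 20.00px, 28.28px, 39.99px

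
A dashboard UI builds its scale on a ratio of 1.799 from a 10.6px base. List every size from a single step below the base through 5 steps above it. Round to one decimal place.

Step -1: 10.6 ÷ 1.799 = 5.9
Step 0: 10.6px
Step 1: 10.6 × 1.799 = 19.1
Step 2: 10.6 × 1.799² = 34.3
Step 3: 10.6 × 1.799³ = 61.7
Step 4: 10.6 × 1.799⁴ = 111.0
Step 5: 10.6 × 1.799⁵ = 199.7

5.9px, 10.6px, 19.1px, 34.3px, 61.7px, 111.0px, 199.7px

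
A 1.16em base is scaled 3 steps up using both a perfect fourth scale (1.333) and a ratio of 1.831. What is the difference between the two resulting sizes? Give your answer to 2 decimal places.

Perfect fourth: 1.16 × 1.333³ = 2.7476em
At 1.831: 1.16 × 1.831³ = 7.1207em
Difference: 7.1207 − 2.7476 = 4.3731em

4.37em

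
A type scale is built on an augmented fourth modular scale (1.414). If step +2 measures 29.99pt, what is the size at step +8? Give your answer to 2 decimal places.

239.70pt

29.99 × 1.414⁶ = 29.99 × 7.99275 ≈ 239.703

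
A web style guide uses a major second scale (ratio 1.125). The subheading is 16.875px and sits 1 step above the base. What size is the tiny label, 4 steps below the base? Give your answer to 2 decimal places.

The gap is -4 − (1) = -5 steps, so the factor is 1.125^-5.
16.875 ÷ 1.125⁵ = 16.875 ÷ 1.80203 ≈ 9.364

9.36px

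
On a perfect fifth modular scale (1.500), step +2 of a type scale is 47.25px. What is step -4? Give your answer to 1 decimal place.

4.1px

The gap is -4 − (2) = -6 steps, so the factor is 1.500^-6.
47.25 ÷ 1.500⁶ = 47.25 ÷ 11.39062 ≈ 4.148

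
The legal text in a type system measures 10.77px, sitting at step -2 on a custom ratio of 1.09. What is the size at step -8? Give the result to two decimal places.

6.42px

Moving from step -2 to step -8 is 6 steps down, so divide by r⁶.
10.77 ÷ 1.09⁶ = 10.77 ÷ 1.67710 ≈ 6.422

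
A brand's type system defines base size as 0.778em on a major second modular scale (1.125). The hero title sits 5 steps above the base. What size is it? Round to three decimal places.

0.778 × 1.125⁵ = 0.778 × 1.80203 ≈ 1.402

1.402em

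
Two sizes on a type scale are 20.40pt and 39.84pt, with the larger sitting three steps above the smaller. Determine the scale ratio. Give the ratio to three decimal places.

r³ = 39.84 / 20.40, so r = (39.84/20.40)^(1/3).
r = 1.9529^(1/3) ≈ 1.2500

1.250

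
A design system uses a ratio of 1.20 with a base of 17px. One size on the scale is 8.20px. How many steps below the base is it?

1.20ⁿ = 17 / 8.20 = 2.0732
n = ln(2.0732) / ln(1.20) = 0.7291 / 0.1823 ≈ 4.00

4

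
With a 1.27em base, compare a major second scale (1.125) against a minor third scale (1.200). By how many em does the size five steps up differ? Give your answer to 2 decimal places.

0.87em

Major second: 1.27 × 1.125⁵ = 2.2886em
Minor third: 1.27 × 1.200⁵ = 3.1602em
Difference: 3.1602 − 2.2886 = 0.8716em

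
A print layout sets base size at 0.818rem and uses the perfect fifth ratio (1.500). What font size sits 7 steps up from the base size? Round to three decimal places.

A modular type scale is a geometric sequence: sizeₙ = base × rⁿ.
0.818 × 1.500⁷ = 0.818 × 17.08594 ≈ 13.976

13.976rem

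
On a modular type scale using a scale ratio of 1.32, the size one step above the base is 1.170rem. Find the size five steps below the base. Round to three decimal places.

0.221rem

The gap is -5 − (1) = -6 steps, so the factor is 1.32^-6.
1.170 ÷ 1.32⁶ = 1.170 ÷ 5.28985 ≈ 0.221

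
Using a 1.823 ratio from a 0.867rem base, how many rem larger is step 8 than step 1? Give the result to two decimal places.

104.18rem

Step 1: 0.867 × 1.823 = 1.5805rem
Step 8: 0.867 × 1.823⁸ = 105.7578rem
Difference: 105.7578 − 1.5805 = 104.1773rem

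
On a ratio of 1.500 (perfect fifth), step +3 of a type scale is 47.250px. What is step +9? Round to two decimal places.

538.21px

47.250 × 1.500⁶ = 47.250 × 11.39062 ≈ 538.207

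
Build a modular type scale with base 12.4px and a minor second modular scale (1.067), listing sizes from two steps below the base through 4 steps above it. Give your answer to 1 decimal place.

Step -2: 12.4 ÷ 1.067² = 10.9
Step -1: 12.4 ÷ 1.067 = 11.6
Step 0: 12.4px
Step 1: 12.4 × 1.067 = 13.2
Step 2: 12.4 × 1.067² = 14.1
Step 3: 12.4 × 1.067³ = 15.1
Step 4: 12.4 × 1.067⁴ = 16.1

10.9px, 11.6px, 12.4px, 13.2px, 14.1px, 15.1px, 16.1px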